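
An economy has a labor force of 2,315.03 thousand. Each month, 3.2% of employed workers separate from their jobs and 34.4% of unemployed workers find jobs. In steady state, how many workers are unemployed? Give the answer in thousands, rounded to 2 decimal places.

Steady-state unemployment rate u* = s/(s+f) = 3.2/(3.2+34.4) = 0.085106.
Unemployed = u* × labor force = 0.085106 × 2,315.03 ≈ 197.02 thousand.

About 197.02 thousand are unemployed in steady state.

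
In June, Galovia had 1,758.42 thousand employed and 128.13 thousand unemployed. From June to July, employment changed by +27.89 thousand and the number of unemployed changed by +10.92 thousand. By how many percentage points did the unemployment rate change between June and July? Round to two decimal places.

June: labor force = 1,758.42 + 128.13 = 1,886.55; u = 128.13/1,886.55 = 6.79%.
July: labor force = 1,786.31 + 139.05 = 1,925.36; u = 139.05/1,925.36 = 7.22%.
Change = 7.22% − 6.79% = +0.43 pp.

The unemployment rate changed by +0.43 percentage points.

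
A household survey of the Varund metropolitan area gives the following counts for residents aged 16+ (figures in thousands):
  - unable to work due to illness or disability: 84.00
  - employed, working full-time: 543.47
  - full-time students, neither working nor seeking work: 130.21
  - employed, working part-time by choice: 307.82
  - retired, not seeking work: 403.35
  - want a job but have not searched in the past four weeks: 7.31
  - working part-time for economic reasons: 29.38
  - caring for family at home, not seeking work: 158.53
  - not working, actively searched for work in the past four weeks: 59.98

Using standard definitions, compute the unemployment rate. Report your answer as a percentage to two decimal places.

Employed = 543.47 + 307.82 + 29.38 = 880.67 thousand (anyone who worked, including part-time for economic reasons, counts as employed).
Unemployed = 59.98 thousand.
Labor force = 880.67 + 59.98 = 940.65 thousand.
Unemployment rate = 59.98 / 940.65 = 6.38%.

Unemployment rate ≈ 6.38%.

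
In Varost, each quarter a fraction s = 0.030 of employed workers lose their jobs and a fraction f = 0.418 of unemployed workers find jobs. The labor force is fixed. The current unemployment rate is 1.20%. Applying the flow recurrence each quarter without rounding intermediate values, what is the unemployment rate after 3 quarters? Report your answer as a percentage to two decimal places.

Unemployment rate after three quarters ≈ 5.77%.

With a fixed labor force, u_{t+1} = u_t + s·(1−u_t) − f·u_t = u_t·(1−s−f) + s.
Here 1−s−f = 0.552 and s = 0.030.
u_1 = 0.012000 × 0.552 + 0.030 = 0.036624.
u_2 = 0.036624 × 0.552 + 0.030 = 0.050216.
u_3 = 0.050216 × 0.552 + 0.030 = 0.057719.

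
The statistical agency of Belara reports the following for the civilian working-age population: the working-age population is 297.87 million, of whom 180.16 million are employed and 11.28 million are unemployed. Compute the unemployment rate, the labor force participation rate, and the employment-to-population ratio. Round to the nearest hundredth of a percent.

Unemployment rate ≈ 5.89%; labor force participation rate ≈ 64.27%; employment-population ratio ≈ 60.48%.

Labor force = employed + unemployed = 180.16 + 11.28 = 191.44 million.
Unemployment rate = 11.28 / 191.44 = 5.89%.
Labor force participation rate = 191.44 / 297.87 = 64.27%.
Employment-population ratio = 180.16 / 297.87 = 60.48%.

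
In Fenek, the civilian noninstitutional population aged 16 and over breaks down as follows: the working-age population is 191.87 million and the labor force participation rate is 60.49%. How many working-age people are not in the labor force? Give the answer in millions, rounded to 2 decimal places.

About 75.81 million are not in the labor force.

Share not in the labor force = 1 − 0.6049 = 0.3951.
Not in labor force = 0.3951 × 191.87 ≈ 75.81 million.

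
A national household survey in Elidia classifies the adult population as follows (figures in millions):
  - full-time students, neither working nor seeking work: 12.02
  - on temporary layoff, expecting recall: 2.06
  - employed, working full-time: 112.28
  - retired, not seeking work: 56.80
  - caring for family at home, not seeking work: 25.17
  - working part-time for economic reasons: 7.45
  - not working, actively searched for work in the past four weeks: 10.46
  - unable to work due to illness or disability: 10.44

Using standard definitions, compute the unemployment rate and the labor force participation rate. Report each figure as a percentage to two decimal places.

Employed = 112.28 + 7.45 = 119.73 million (anyone who worked, including part-time for economic reasons, counts as employed).
Unemployed = 2.06 + 10.46 = 12.52 million (jobless and actively searching, or on temporary layoff).
Labor force = 119.73 + 12.52 = 132.25 million.
Not in labor force = 12.02 + 56.80 + 25.17 + 10.44 = 104.43 million (those not working and not actively searching are outside the labor force).
Civilian working-age population = 132.25 + 104.43 = 236.68 million.
Unemployment rate = 12.52 / 132.25 = 9.47%.
Labor force participation rate = 132.25 / 236.68 = 55.88%.

Unemployment rate ≈ 9.47%; labor force participation rate ≈ 55.88%.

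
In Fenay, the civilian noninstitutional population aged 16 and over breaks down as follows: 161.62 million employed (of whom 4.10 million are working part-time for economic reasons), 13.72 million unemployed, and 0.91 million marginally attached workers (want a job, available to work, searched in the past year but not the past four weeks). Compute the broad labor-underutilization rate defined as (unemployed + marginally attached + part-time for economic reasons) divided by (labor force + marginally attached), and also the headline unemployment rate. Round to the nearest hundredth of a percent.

Labor force = 161.62 + 13.72 = 175.34 million.
Numerator = 13.72 + 0.91 + 4.10 = 18.73 million.
Denominator = 175.34 + 0.91 = 176.25 million.
Broad rate = 18.73 / 176.25 = 10.63%.
Headline unemployment rate = 13.72 / 175.34 = 7.82%.

Broad underutilization rate ≈ 10.63%; headline unemployment rate ≈ 7.82%.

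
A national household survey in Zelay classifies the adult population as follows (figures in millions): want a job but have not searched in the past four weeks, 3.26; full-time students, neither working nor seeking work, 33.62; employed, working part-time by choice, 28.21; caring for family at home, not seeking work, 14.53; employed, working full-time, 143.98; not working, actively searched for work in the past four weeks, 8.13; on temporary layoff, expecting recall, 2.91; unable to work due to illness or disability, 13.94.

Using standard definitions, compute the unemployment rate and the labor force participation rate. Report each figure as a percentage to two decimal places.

Unemployment rate ≈ 6.03%; labor force participation rate ≈ 73.71%.

Employed = 28.21 + 143.98 = 172.19 million.
Unemployed = 8.13 + 2.91 = 11.04 million (jobless and actively searching, or on temporary layoff).
Labor force = 172.19 + 11.04 = 183.23 million.
Not in labor force = 3.26 + 33.62 + 14.53 + 13.94 = 65.35 million (those not working and not actively searching are outside the labor force — including those who want a job but have given up searching).
Civilian working-age population = 183.23 + 65.35 = 248.58 million.
Unemployment rate = 11.04 / 183.23 = 6.03%.
Labor force participation rate = 183.23 / 248.58 = 73.71%.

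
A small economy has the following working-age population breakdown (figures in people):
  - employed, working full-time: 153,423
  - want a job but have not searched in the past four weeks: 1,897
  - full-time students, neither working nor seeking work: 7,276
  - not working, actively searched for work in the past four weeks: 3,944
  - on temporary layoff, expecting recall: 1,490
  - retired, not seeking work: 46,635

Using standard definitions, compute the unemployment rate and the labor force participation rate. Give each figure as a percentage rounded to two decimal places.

Unemployment rate ≈ 3.42%; labor force participation rate ≈ 74.00%.

Employed = 153,423.
Unemployed = 3,944 + 1,490 = 5,434 (jobless and actively searching, or on temporary layoff).
Labor force = 153,423 + 5,434 = 158,857.
Not in labor force = 1,897 + 7,276 + 46,635 = 55,808 (those not working and not actively searching are outside the labor force — including those who want a job but have given up searching).
Civilian working-age population = 158,857 + 55,808 = 214,665.
Unemployment rate = 5,434 / 158,857 = 3.42%.
Labor force participation rate = 158,857 / 214,665 = 74.00%.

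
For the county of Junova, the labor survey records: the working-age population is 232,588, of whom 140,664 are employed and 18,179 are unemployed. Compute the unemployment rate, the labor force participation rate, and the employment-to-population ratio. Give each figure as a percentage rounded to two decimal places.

Unemployment rate ≈ 11.44%; labor force participation rate ≈ 68.29%; employment-population ratio ≈ 60.48%.

Labor force = employed + unemployed = 140,664 + 18,179 = 158,843.
Unemployment rate = 18,179 / 158,843 = 11.44%.
Labor force participation rate = 158,843 / 232,588 = 68.29%.
Employment-population ratio = 140,664 / 232,588 = 60.48%.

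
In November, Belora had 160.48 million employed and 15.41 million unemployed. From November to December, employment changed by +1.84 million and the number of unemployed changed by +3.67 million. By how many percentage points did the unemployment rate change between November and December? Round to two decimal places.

The unemployment rate changed by +1.76 percentage points.

November: labor force = 160.48 + 15.41 = 175.89; u = 15.41/175.89 = 8.76%.
December: labor force = 162.32 + 19.08 = 181.40; u = 19.08/181.40 = 10.52%.
Change = 10.52% − 8.76% = +1.76 pp.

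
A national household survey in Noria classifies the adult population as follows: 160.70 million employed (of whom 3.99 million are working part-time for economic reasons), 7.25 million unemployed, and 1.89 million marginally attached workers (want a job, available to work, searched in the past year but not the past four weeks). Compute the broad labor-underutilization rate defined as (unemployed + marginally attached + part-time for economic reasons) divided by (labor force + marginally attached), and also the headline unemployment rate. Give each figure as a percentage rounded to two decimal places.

Broad underutilization rate ≈ 7.73%; headline unemployment rate ≈ 4.32%.

Labor force = 160.70 + 7.25 = 167.95 million.
Numerator = 7.25 + 1.89 + 3.99 = 13.13 million.
Denominator = 167.95 + 1.89 = 169.84 million.
Broad rate = 13.13 / 169.84 = 7.73%.
Headline unemployment rate = 7.25 / 167.95 = 4.32%.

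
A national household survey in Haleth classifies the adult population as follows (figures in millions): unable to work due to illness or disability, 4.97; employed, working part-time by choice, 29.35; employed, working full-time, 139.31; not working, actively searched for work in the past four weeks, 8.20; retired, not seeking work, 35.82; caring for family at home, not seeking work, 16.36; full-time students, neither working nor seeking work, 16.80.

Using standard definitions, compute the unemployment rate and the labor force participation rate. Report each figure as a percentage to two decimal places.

Unemployment rate ≈ 4.64%; labor force participation rate ≈ 70.52%.

Employed = 29.35 + 139.31 = 168.66 million.
Unemployed = 8.20 million.
Labor force = 168.66 + 8.20 = 176.86 million.
Not in labor force = 4.97 + 35.82 + 16.36 + 16.80 = 73.95 million (those not working and not actively searching are outside the labor force).
Civilian working-age population = 176.86 + 73.95 = 250.81 million.
Unemployment rate = 8.20 / 176.86 = 4.64%.
Labor force participation rate = 176.86 / 250.81 = 70.52%.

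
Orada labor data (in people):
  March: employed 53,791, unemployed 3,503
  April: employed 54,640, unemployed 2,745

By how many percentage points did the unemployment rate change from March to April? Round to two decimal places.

March: labor force = 53,791 + 3,503 = 57,294; u = 3,503/57,294 = 6.11%.
April: labor force = 54,640 + 2,745 = 57,385; u = 2,745/57,385 = 4.78%.
Change = 4.78% − 6.11% = −1.33 pp.

The unemployment rate changed by −1.33 percentage points.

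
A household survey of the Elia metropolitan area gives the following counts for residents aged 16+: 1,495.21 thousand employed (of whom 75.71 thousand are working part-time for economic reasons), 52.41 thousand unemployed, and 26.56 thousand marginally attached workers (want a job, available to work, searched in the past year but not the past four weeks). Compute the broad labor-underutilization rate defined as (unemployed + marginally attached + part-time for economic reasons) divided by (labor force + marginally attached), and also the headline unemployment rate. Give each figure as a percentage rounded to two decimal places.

Labor force = 1,495.21 + 52.41 = 1,547.62 thousand.
Numerator = 52.41 + 26.56 + 75.71 = 154.68 thousand.
Denominator = 1,547.62 + 26.56 = 1,574.18 thousand.
Broad rate = 154.68 / 1,574.18 = 9.83%.
Headline unemployment rate = 52.41 / 1,547.62 = 3.39%.

Broad underutilization rate ≈ 9.83%; headline unemployment rate ≈ 3.39%.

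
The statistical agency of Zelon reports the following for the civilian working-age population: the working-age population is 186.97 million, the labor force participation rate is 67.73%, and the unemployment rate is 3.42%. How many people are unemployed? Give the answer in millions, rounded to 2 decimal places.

Labor force = 0.6773 × 186.97 = 126.63 million.
Unemployed = 0.0342 × 126.63 ≈ 4.33 million.

About 4.33 million are unemployed.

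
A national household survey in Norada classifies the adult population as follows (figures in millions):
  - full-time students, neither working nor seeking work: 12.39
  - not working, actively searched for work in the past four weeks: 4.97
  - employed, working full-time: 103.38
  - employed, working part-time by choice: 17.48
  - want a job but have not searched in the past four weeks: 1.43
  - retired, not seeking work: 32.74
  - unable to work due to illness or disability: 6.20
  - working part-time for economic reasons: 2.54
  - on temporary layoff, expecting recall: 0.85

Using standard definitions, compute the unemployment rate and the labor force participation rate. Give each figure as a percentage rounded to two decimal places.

Employed = 103.38 + 17.48 + 2.54 = 123.40 million (anyone who worked, including part-time for economic reasons, counts as employed).
Unemployed = 4.97 + 0.85 = 5.82 million (jobless and actively searching, or on temporary layoff).
Labor force = 123.40 + 5.82 = 129.22 million.
Not in labor force = 12.39 + 1.43 + 32.74 + 6.20 = 52.76 million (those not working and not actively searching are outside the labor force — including those who want a job but have given up searching).
Civilian working-age population = 129.22 + 52.76 = 181.98 million.
Unemployment rate = 5.82 / 129.22 = 4.50%.
Labor force participation rate = 129.22 / 181.98 = 71.01%.

Unemployment rate ≈ 4.50%; labor force participation rate ≈ 71.01%.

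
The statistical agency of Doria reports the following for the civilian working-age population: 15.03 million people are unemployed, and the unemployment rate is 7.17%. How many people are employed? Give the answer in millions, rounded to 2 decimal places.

About 194.59 million are employed.

Labor force = U / u = 15.03 / 0.0717 ≈ 209.62 million.
Employed = labor force − unemployed = 209.62 − 15.03 = 194.59 million.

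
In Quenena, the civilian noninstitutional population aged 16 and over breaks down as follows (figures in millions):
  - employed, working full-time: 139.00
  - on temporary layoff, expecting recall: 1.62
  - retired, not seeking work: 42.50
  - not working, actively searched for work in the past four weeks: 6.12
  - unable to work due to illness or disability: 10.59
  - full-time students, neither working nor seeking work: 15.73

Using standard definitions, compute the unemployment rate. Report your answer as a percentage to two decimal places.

Employed = 139.00 million.
Unemployed = 1.62 + 6.12 = 7.74 million (jobless and actively searching, or on temporary layoff).
Labor force = 139.00 + 7.74 = 146.74 million.
Unemployment rate = 7.74 / 146.74 = 5.27%.

Unemployment rate ≈ 5.27%.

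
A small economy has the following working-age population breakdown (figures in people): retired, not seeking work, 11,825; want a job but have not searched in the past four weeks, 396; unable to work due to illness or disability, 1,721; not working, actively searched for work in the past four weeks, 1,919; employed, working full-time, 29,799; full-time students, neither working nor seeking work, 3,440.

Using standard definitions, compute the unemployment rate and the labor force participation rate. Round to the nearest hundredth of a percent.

Unemployment rate ≈ 6.05%; labor force participation rate ≈ 64.60%.

Employed = 29,799.
Unemployed = 1,919.
Labor force = 29,799 + 1,919 = 31,718.
Not in labor force = 11,825 + 396 + 1,721 + 3,440 = 17,382 (those not working and not actively searching are outside the labor force — including those who want a job but have given up searching).
Civilian working-age population = 31,718 + 17,382 = 49,100.
Unemployment rate = 1,919 / 31,718 = 6.05%.
Labor force participation rate = 31,718 / 49,100 = 64.60%.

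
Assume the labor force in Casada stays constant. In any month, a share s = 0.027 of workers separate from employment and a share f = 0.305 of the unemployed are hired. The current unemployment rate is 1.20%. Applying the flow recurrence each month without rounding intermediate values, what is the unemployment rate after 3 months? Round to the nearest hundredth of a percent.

With a fixed labor force, u_{t+1} = u_t + s·(1−u_t) − f·u_t = u_t·(1−s−f) + s.
Here 1−s−f = 0.668 and s = 0.027.
u_1 = 0.012000 × 0.668 + 0.027 = 0.035016.
u_2 = 0.035016 × 0.668 + 0.027 = 0.050391.
u_3 = 0.050391 × 0.668 + 0.027 = 0.060661.

Unemployment rate after three months ≈ 6.07%.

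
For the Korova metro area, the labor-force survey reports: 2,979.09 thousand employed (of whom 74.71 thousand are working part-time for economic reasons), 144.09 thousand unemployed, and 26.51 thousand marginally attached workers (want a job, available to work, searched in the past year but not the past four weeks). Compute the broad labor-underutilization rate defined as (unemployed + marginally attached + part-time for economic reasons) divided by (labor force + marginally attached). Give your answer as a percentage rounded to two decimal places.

Broad underutilization rate ≈ 7.79%.

Labor force = 2,979.09 + 144.09 = 3,123.18 thousand.
Numerator = 144.09 + 26.51 + 74.71 = 245.31 thousand.
Denominator = 3,123.18 + 26.51 = 3,149.69 thousand.
Broad rate = 245.31 / 3,149.69 = 7.79%.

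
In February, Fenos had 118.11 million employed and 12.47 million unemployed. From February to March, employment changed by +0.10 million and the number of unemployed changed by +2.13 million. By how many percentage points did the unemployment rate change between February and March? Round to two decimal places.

The unemployment rate changed by +1.44 percentage points.

February: labor force = 118.11 + 12.47 = 130.58; u = 12.47/130.58 = 9.55%.
March: labor force = 118.21 + 14.60 = 132.81; u = 14.60/132.81 = 10.99%.
Change = 10.99% − 9.55% = +1.44 pp.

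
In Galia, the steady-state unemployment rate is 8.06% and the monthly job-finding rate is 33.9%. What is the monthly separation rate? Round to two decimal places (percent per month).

From u* = s/(s+f): s = u·f/(1−u).
s = 0.0806 × 33.9 / (1 − 0.0806) = 2.7323 / 0.9194 ≈ 2.97% per month.

Separation rate ≈ 2.97% per month.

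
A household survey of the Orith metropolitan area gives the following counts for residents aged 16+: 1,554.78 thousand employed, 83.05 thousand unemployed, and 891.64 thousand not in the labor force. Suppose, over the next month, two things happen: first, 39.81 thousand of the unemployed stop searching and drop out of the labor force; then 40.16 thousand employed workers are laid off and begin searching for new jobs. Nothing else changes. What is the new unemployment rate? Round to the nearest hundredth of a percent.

Initially, labor force = 1,554.78 + 83.05 = 1,637.83 thousand, so u = 83.05/1,637.83 = 5.07%.
After the first change, unemployed and labor force both fall by 39.81 → E = 1,554.78, U = 43.24, labor force = 1,598.02 thousand.
After the second change, employed falls and unemployed rises by 40.16; labor force unchanged → E = 1,514.62, U = 83.40, labor force = 1,598.02 thousand.
New unemployment rate = 83.40 / 1,598.02 = 5.22%.

New unemployment rate ≈ 5.22%.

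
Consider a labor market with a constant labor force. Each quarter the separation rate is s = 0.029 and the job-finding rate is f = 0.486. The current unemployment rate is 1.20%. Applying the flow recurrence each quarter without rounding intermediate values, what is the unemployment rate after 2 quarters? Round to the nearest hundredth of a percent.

Unemployment rate after two quarters ≈ 4.59%.

With a fixed labor force, u_{t+1} = u_t + s·(1−u_t) − f·u_t = u_t·(1−s−f) + s.
Here 1−s−f = 0.485 and s = 0.029.
u_1 = 0.012000 × 0.485 + 0.029 = 0.034820.
u_2 = 0.034820 × 0.485 + 0.029 = 0.045888.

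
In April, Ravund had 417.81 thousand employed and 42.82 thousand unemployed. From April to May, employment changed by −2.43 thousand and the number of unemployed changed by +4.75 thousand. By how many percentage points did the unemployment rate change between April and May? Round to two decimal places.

April: labor force = 417.81 + 42.82 = 460.63; u = 42.82/460.63 = 9.30%.
May: labor force = 415.38 + 47.57 = 462.95; u = 47.57/462.95 = 10.28%.
Change = 10.28% − 9.30% = +0.98 pp.

The unemployment rate changed by +0.98 percentage points.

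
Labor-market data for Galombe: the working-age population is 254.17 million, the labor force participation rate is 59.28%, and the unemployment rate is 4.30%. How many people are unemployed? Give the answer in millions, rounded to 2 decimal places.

Labor force = 0.5928 × 254.17 = 150.67 million.
Unemployed = 0.0430 × 150.67 ≈ 6.48 million.

About 6.48 million are unemployed.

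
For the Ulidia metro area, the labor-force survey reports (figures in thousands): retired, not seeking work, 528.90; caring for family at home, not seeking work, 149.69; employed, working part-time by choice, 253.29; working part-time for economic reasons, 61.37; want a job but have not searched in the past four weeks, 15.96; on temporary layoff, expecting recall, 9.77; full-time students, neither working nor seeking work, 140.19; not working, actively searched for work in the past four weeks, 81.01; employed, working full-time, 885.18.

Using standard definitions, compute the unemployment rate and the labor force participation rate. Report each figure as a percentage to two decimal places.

Unemployment rate ≈ 7.03%; labor force participation rate ≈ 60.72%.

Employed = 253.29 + 61.37 + 885.18 = 1,199.84 thousand (anyone who worked, including part-time for economic reasons, counts as employed).
Unemployed = 9.77 + 81.01 = 90.78 thousand (jobless and actively searching, or on temporary layoff).
Labor force = 1,199.84 + 90.78 = 1,290.62 thousand.
Not in labor force = 528.90 + 149.69 + 15.96 + 140.19 = 834.74 thousand (those not working and not actively searching are outside the labor force — including those who want a job but have given up searching).
Civilian working-age population = 1,290.62 + 834.74 = 2,125.36 thousand.
Unemployment rate = 90.78 / 1,290.62 = 7.03%.
Labor force participation rate = 1,290.62 / 2,125.36 = 60.72%.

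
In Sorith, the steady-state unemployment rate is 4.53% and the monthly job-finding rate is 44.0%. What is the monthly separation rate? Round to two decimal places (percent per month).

Separation rate ≈ 2.09% per month.

From u* = s/(s+f): s = u·f/(1−u).
s = 0.0453 × 44.0 / (1 − 0.0453) = 1.9932 / 0.9547 ≈ 2.09% per month.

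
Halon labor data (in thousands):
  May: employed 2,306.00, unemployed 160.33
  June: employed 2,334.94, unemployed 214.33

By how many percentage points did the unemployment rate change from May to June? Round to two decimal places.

May: labor force = 2,306.00 + 160.33 = 2,466.33; u = 160.33/2,466.33 = 6.50%.
June: labor force = 2,334.94 + 214.33 = 2,549.27; u = 214.33/2,549.27 = 8.41%.
Change = 8.41% − 6.50% = +1.91 pp.

The unemployment rate changed by +1.91 percentage points.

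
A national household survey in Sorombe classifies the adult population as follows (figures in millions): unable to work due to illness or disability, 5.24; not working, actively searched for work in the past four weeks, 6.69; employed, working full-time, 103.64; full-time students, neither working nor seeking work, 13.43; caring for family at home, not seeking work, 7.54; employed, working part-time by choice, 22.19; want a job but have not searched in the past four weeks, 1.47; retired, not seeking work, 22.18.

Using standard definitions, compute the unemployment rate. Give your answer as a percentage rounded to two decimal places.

Employed = 103.64 + 22.19 = 125.83 million.
Unemployed = 6.69 million.
Labor force = 125.83 + 6.69 = 132.52 million.
Unemployment rate = 6.69 / 132.52 = 5.05%.

Unemployment rate ≈ 5.05%.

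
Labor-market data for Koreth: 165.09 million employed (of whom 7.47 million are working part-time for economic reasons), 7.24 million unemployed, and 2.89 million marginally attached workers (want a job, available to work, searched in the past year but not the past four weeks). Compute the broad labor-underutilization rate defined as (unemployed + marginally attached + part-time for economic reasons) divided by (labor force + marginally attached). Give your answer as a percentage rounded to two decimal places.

Labor force = 165.09 + 7.24 = 172.33 million.
Numerator = 7.24 + 2.89 + 7.47 = 17.60 million.
Denominator = 172.33 + 2.89 = 175.22 million.
Broad rate = 17.60 / 175.22 = 10.04%.

Broad underutilization rate ≈ 10.04%.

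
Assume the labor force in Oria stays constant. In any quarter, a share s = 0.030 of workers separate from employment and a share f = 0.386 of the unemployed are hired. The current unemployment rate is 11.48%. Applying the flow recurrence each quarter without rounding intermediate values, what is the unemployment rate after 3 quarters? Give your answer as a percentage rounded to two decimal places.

Unemployment rate after three quarters ≈ 8.06%.

With a fixed labor force, u_{t+1} = u_t + s·(1−u_t) − f·u_t = u_t·(1−s−f) + s.
Here 1−s−f = 0.584 and s = 0.030.
u_1 = 0.114800 × 0.584 + 0.030 = 0.097043.
u_2 = 0.097043 × 0.584 + 0.030 = 0.086673.
u_3 = 0.086673 × 0.584 + 0.030 = 0.080617.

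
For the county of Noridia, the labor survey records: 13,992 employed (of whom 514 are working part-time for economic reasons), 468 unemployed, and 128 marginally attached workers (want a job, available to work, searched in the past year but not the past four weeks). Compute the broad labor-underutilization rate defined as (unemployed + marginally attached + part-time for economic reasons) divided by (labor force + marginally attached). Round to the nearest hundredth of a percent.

Labor force = 13,992 + 468 = 14,460.
Numerator = 468 + 128 + 514 = 1,110.
Denominator = 14,460 + 128 = 14,588.
Broad rate = 1,110 / 14,588 = 7.61%.

Broad underutilization rate ≈ 7.61%.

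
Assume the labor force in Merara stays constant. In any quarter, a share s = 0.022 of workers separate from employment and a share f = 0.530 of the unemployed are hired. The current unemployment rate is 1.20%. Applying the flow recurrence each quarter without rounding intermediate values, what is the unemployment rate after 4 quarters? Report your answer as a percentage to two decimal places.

With a fixed labor force, u_{t+1} = u_t + s·(1−u_t) − f·u_t = u_t·(1−s−f) + s.
Here 1−s−f = 0.448 and s = 0.022.
u_1 = 0.012000 × 0.448 + 0.022 = 0.027376.
u_2 = 0.027376 × 0.448 + 0.022 = 0.034264.
u_3 = 0.034264 × 0.448 + 0.022 = 0.037350.
u_4 = 0.037350 × 0.448 + 0.022 = 0.038733.

Unemployment rate after four quarters ≈ 3.87%.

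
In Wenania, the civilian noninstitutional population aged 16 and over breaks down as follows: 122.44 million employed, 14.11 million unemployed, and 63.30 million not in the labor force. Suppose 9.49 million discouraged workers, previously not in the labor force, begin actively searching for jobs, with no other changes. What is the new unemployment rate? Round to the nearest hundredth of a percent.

New unemployment rate ≈ 16.16%.

Initially, labor force = 122.44 + 14.11 = 136.55 million, so u = 14.11/136.55 = 10.33%.
After the change, unemployed and labor force both rise by 9.49 → E = 122.44, U = 23.60, labor force = 146.04 million.
New unemployment rate = 23.60 / 146.04 = 16.16%.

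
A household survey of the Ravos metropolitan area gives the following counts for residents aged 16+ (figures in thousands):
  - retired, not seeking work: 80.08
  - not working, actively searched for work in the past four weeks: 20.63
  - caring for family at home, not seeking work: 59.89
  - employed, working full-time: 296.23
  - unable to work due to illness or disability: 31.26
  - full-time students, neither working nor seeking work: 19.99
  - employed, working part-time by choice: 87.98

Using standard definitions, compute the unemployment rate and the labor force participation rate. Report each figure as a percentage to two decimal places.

Unemployment rate ≈ 5.10%; labor force participation rate ≈ 67.92%.

Employed = 296.23 + 87.98 = 384.21 thousand.
Unemployed = 20.63 thousand.
Labor force = 384.21 + 20.63 = 404.84 thousand.
Not in labor force = 80.08 + 59.89 + 31.26 + 19.99 = 191.22 thousand (those not working and not actively searching are outside the labor force).
Civilian working-age population = 404.84 + 191.22 = 596.06 thousand.
Unemployment rate = 20.63 / 404.84 = 5.10%.
Labor force participation rate = 404.84 / 596.06 = 67.92%.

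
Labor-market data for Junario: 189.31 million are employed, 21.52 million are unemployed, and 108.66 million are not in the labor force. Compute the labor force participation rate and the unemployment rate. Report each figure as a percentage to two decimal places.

Labor force participation rate ≈ 65.99%; unemployment rate ≈ 10.21%.

Labor force = employed + unemployed = 189.31 + 21.52 = 210.83 million.
Working-age population = 210.83 + 108.66 = 319.49 million.
Unemployment rate = 21.52 / 210.83 = 10.21%.
Labor force participation rate = 210.83 / 319.49 = 65.99%.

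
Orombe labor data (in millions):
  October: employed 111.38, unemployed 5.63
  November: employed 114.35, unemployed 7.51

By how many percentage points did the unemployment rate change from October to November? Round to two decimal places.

The unemployment rate changed by +1.35 percentage points.

October: labor force = 111.38 + 5.63 = 117.01; u = 5.63/117.01 = 4.81%.
November: labor force = 114.35 + 7.51 = 121.86; u = 7.51/121.86 = 6.16%.
Change = 6.16% − 4.81% = +1.35 pp.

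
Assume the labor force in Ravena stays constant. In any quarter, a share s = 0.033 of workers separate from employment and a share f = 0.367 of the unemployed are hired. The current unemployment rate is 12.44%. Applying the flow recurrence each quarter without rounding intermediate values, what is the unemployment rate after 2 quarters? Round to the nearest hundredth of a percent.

With a fixed labor force, u_{t+1} = u_t + s·(1−u_t) − f·u_t = u_t·(1−s−f) + s.
Here 1−s−f = 0.600 and s = 0.033.
u_1 = 0.124400 × 0.600 + 0.033 = 0.107640.
u_2 = 0.107640 × 0.600 + 0.033 = 0.097584.

Unemployment rate after two quarters ≈ 9.76%.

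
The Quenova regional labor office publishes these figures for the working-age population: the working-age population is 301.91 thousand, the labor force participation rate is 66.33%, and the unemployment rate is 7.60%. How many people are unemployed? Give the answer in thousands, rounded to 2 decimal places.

Labor force = 0.6633 × 301.91 = 200.26 thousand.
Unemployed = 0.0760 × 200.26 ≈ 15.22 thousand.

About 15.22 thousand are unemployed.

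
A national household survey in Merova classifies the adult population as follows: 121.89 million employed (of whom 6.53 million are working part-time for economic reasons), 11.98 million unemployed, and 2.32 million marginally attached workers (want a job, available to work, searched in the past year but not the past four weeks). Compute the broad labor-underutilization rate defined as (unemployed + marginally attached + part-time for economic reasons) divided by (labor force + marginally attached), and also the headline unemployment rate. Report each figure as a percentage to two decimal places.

Labor force = 121.89 + 11.98 = 133.87 million.
Numerator = 11.98 + 2.32 + 6.53 = 20.83 million.
Denominator = 133.87 + 2.32 = 136.19 million.
Broad rate = 20.83 / 136.19 = 15.29%.
Headline unemployment rate = 11.98 / 133.87 = 8.95%.

Broad underutilization rate ≈ 15.29%; headline unemployment rate ≈ 8.95%.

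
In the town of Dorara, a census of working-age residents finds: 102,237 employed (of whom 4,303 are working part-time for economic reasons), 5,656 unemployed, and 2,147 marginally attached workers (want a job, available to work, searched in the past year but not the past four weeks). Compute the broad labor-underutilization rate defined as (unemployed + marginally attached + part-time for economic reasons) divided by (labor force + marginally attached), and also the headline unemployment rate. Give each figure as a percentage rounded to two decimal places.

Broad underutilization rate ≈ 11.00%; headline unemployment rate ≈ 5.24%.

Labor force = 102,237 + 5,656 = 107,893.
Numerator = 5,656 + 2,147 + 4,303 = 12,106.
Denominator = 107,893 + 2,147 = 110,040.
Broad rate = 12,106 / 110,040 = 11.00%.
Headline unemployment rate = 5,656 / 107,893 = 5.24%.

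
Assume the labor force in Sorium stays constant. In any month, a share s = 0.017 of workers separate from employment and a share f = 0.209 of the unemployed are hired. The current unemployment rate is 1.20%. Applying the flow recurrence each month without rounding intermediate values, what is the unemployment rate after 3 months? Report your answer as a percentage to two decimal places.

Unemployment rate after three months ≈ 4.59%.

With a fixed labor force, u_{t+1} = u_t + s·(1−u_t) − f·u_t = u_t·(1−s−f) + s.
Here 1−s−f = 0.774 and s = 0.017.
u_1 = 0.012000 × 0.774 + 0.017 = 0.026288.
u_2 = 0.026288 × 0.774 + 0.017 = 0.037347.
u_3 = 0.037347 × 0.774 + 0.017 = 0.045907.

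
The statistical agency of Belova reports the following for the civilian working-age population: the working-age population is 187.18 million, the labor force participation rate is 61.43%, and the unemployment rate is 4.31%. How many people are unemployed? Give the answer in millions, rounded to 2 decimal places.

Labor force = 0.6143 × 187.18 = 114.98 million.
Unemployed = 0.0431 × 114.98 ≈ 4.96 million.

About 4.96 million are unemployed.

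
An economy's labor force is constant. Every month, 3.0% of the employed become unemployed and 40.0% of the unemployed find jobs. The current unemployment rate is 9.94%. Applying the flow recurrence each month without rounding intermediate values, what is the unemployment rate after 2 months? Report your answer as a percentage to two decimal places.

Unemployment rate after two months ≈ 7.94%.

With a fixed labor force, u_{t+1} = u_t + s·(1−u_t) − f·u_t = u_t·(1−s−f) + s.
Here 1−s−f = 0.570 and s = 0.030.
u_1 = 0.099400 × 0.570 + 0.030 = 0.086658.
u_2 = 0.086658 × 0.570 + 0.030 = 0.079395.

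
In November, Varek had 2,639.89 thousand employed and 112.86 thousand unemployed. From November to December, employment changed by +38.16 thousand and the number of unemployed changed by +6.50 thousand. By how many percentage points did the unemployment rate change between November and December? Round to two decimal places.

The unemployment rate changed by +0.17 percentage points.

November: labor force = 2,639.89 + 112.86 = 2,752.75; u = 112.86/2,752.75 = 4.10%.
December: labor force = 2,678.05 + 119.36 = 2,797.41; u = 119.36/2,797.41 = 4.27%.
Change = 4.27% − 4.10% = +0.17 pp.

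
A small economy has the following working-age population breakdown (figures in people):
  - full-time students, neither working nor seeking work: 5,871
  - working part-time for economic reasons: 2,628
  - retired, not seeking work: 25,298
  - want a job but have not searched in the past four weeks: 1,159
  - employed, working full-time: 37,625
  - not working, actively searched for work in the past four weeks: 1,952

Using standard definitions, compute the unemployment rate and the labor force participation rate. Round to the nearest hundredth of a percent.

Employed = 2,628 + 37,625 = 40,253 (anyone who worked, including part-time for economic reasons, counts as employed).
Unemployed = 1,952.
Labor force = 40,253 + 1,952 = 42,205.
Not in labor force = 5,871 + 25,298 + 1,159 = 32,328 (those not working and not actively searching are outside the labor force — including those who want a job but have given up searching).
Civilian working-age population = 42,205 + 32,328 = 74,533.
Unemployment rate = 1,952 / 42,205 = 4.63%.
Labor force participation rate = 42,205 / 74,533 = 56.63%.

Unemployment rate ≈ 4.63%; labor force participation rate ≈ 56.63%.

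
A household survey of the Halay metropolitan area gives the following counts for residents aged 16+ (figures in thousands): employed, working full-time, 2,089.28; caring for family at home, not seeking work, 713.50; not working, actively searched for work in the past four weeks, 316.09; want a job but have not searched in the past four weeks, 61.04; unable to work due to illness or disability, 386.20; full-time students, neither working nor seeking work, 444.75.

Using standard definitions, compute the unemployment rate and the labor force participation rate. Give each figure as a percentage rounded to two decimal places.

Employed = 2,089.28 thousand.
Unemployed = 316.09 thousand.
Labor force = 2,089.28 + 316.09 = 2,405.37 thousand.
Not in labor force = 713.50 + 61.04 + 386.20 + 444.75 = 1,605.49 thousand (those not working and not actively searching are outside the labor force — including those who want a job but have given up searching).
Civilian working-age population = 2,405.37 + 1,605.49 = 4,010.86 thousand.
Unemployment rate = 316.09 / 2,405.37 = 13.14%.
Labor force participation rate = 2,405.37 / 4,010.86 = 59.97%.

Unemployment rate ≈ 13.14%; labor force participation rate ≈ 59.97%.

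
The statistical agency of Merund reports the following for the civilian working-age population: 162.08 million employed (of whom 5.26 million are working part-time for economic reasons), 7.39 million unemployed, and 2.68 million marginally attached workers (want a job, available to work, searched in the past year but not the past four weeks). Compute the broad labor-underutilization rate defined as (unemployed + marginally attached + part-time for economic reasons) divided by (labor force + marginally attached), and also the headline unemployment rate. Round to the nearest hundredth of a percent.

Broad underutilization rate ≈ 8.91%; headline unemployment rate ≈ 4.36%.

Labor force = 162.08 + 7.39 = 169.47 million.
Numerator = 7.39 + 2.68 + 5.26 = 15.33 million.
Denominator = 169.47 + 2.68 = 172.15 million.
Broad rate = 15.33 / 172.15 = 8.91%.
Headline unemployment rate = 7.39 / 169.47 = 4.36%.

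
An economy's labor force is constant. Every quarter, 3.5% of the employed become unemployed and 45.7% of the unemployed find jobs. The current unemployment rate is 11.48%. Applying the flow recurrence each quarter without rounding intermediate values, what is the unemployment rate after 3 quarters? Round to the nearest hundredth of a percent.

Unemployment rate after three quarters ≈ 7.69%.

With a fixed labor force, u_{t+1} = u_t + s·(1−u_t) − f·u_t = u_t·(1−s−f) + s.
Here 1−s−f = 0.508 and s = 0.035.
u_1 = 0.114800 × 0.508 + 0.035 = 0.093318.
u_2 = 0.093318 × 0.508 + 0.035 = 0.082406.
u_3 = 0.082406 × 0.508 + 0.035 = 0.076862.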